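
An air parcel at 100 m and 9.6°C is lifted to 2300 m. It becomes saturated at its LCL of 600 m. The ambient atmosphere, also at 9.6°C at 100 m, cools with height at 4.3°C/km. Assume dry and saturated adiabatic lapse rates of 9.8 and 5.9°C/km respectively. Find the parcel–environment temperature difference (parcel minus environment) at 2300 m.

Parcel:
  Dry to 600 m: -9.8 × 0.5 km = -4.9°C, so T = 4.7°C.
  Saturated to 2300 m: -5.9 × 1.7 km = -10.03°C, so T = -5.33°C.
Environment:
  Environment to 2300 m: -4.3 × 2.2 km = -9.46°C, so T = 0.14°C.
T_parcel − T_env = -5.33 − 0.14 = -5.47°C

-5.47°C (parcel cooler than environment)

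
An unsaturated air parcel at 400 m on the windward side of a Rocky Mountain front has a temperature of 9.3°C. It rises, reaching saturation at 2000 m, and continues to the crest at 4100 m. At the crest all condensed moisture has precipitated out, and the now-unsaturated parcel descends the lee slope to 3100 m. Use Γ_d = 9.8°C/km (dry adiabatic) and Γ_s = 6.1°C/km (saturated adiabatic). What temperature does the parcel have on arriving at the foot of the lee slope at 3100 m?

-9.39°C

400 → 2000 m (dry, 9.8°C/km): ΔT = -9.8 × 1.6 = -15.68°C → T = -6.38°C
2000 → 4100 m (saturated, 6.1°C/km): ΔT = -6.1 × 2.1 = -12.81°C → T = -19.19°C
4100 → 3100 m (dry descent, 9.8°C/km): ΔT = +9.8 × 1 = +9.8°C → T = -9.39°C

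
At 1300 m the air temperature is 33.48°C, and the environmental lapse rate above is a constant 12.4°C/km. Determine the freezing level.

4000 m

Height above start = (33.48 − 0) / 12.4 = 2.7 km
Altitude = 1300 m + 2700 m = 4000 m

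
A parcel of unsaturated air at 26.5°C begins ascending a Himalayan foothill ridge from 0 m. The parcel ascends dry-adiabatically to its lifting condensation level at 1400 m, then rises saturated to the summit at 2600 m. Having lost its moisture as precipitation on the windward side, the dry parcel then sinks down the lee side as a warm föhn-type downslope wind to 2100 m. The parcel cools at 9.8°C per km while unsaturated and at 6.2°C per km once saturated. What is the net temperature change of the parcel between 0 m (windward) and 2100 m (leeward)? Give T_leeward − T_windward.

0–1400 m, dry: Δz = 1.4 km ⇒ ΔT = -13.72°C; T = 12.78°C
1400–2600 m, saturated: Δz = 1.2 km ⇒ ΔT = -7.44°C; T = 5.34°C
2600–2100 m, dry descent: Δz = 0.5 km ⇒ ΔT = +4.9°C; T = 10.24°C
Net change vs windward start: 10.24 − 26.5 = -16.26°C

-16.26°C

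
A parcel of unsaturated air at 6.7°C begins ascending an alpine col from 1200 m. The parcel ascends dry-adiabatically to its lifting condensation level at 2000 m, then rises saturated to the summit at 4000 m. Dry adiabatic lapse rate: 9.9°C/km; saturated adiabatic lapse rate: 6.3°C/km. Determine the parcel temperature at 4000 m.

Dry to 2000 m: -9.9 × 0.8 km = -7.92°C, so T = -1.22°C.
Saturated to 4000 m: -6.3 × 2 km = -12.6°C, so T = -13.82°C.

-13.82°C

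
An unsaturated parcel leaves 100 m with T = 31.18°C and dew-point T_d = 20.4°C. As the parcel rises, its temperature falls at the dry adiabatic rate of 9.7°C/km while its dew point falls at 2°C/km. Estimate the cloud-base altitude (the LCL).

1500 m

T and T_d converge at 9.7 − 2 = 7.7°C per km
Height above start = (31.18 − 20.4) / 7.7 = 1.4 km
LCL altitude = 100 m + 1400 m = 1500 m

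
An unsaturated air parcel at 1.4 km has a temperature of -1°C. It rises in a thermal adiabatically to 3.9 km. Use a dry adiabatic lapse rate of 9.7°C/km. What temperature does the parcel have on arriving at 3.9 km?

1400 → 3900 m (dry adiabatic, 9.7°C/km): ΔT = -9.7 × 2.5 = -24.25°C → T = -25.25°C

-25.25°C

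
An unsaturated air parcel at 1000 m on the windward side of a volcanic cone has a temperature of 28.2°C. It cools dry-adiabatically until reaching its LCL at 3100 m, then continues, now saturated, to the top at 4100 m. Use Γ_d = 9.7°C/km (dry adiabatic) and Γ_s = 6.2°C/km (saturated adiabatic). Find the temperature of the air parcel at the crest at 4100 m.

1.63°C

From 1000 m to 3100 m (dry): cools by 9.7 × 2.1 = 20.37°C, giving 7.83°C.
From 3100 m to 4100 m (saturated): cools by 6.2 × 1 = 6.2°C, giving 1.63°C.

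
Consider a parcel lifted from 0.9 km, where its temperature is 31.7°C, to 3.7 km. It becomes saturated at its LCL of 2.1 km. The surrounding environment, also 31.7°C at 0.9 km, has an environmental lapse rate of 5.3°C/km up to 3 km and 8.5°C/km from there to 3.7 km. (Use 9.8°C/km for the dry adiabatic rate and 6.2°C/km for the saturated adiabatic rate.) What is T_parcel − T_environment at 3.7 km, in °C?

-4.6°C (parcel cooler than environment)

Parcel:
  900–2100 m, dry: Δz = 1.2 km ⇒ ΔT = -11.76°C; T = 19.94°C
  2100–3700 m, saturated: Δz = 1.6 km ⇒ ΔT = -9.92°C; T = 10.02°C
Environment:
  900–3000 m, environment, lower layer: Δz = 2.1 km ⇒ ΔT = -11.13°C; T = 20.57°C
  3000–3700 m, environment, upper layer: Δz = 0.7 km ⇒ ΔT = -5.95°C; T = 14.62°C
T_parcel − T_env = 10.02 − 14.62 = -4.6°C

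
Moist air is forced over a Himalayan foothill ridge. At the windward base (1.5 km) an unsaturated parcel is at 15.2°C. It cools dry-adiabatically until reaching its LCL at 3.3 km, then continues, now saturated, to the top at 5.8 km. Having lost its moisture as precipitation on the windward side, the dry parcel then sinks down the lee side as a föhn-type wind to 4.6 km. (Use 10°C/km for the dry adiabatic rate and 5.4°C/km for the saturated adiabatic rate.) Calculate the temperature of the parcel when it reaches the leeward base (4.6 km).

-4.3°C

Dry to 3300 m: -10 × 1.8 km = -18°C, so T = -2.8°C.
Saturated to 5800 m: -5.4 × 2.5 km = -13.5°C, so T = -16.3°C.
Dry descent to 4600 m: +10 × 1.2 km = +12°C, so T = -4.3°C.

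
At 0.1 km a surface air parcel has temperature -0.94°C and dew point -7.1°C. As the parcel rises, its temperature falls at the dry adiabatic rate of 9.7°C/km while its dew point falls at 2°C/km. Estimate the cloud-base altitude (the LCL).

0.9 km

T and T_d converge at 9.7 − 2 = 7.7°C per km
Height above start = (-0.94 − (-7.1)) / 7.7 = 0.8 km
LCL altitude = 100 m + 800 m = 900 m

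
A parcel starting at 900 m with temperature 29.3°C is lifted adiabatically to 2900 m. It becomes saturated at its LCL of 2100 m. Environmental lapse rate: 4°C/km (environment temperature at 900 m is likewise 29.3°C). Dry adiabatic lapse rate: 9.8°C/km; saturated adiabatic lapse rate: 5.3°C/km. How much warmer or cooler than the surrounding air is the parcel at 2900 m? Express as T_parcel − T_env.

Parcel:
  From 900 m to 2100 m (dry): cools by 9.8 × 1.2 = 11.76°C, giving 17.54°C.
  From 2100 m to 2900 m (saturated): cools by 5.3 × 0.8 = 4.24°C, giving 13.3°C.
Environment:
  From 900 m to 2900 m (environment): cools by 4 × 2 = 8°C, giving 21.3°C.
T_parcel − T_env = 13.3 − 21.3 = -8°C

-8°C (parcel cooler than environment)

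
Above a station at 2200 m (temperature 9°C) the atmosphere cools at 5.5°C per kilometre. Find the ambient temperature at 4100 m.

2200 → 4100 m (environmental, 5.5°C/km): ΔT = -5.5 × 1.9 = -10.45°C → T = -1.45°C

-1.45°C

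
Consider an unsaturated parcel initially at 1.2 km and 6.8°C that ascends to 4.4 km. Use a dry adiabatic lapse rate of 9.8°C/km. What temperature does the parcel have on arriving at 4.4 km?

-24.56°C

From 1200 m to 4400 m (dry adiabatic): cools by 9.8 × 3.2 = 31.36°C, giving -24.56°C.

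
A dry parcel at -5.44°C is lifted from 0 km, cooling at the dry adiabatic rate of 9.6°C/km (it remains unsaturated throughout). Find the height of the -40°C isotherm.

Height above start = (-5.44 − (-40)) / 9.6 = 3.6 km
Altitude = 0 m + 3600 m = 3600 m

3.6 km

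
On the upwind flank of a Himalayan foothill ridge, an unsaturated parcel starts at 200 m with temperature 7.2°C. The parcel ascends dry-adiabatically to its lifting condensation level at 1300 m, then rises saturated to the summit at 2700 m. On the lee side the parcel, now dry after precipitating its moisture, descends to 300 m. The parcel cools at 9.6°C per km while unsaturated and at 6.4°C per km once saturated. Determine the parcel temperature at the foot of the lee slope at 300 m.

200–1300 m, dry: Δz = 1.1 km ⇒ ΔT = -10.56°C; T = -3.36°C
1300–2700 m, saturated: Δz = 1.4 km ⇒ ΔT = -8.96°C; T = -12.32°C
2700–300 m, dry descent: Δz = 2.4 km ⇒ ΔT = +23.04°C; T = 10.72°C

10.72°C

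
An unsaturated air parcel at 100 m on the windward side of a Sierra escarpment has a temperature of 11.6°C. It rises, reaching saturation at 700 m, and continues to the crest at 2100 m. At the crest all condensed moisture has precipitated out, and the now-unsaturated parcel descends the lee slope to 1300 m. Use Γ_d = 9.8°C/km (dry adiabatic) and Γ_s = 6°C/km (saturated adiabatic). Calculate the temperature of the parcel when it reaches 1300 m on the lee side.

5.16°C

100 → 700 m (dry, 9.8°C/km): ΔT = -9.8 × 0.6 = -5.88°C → T = 5.72°C
700 → 2100 m (saturated, 6°C/km): ΔT = -6 × 1.4 = -8.4°C → T = -2.68°C
2100 → 1300 m (dry descent, 9.8°C/km): ΔT = +9.8 × 0.8 = +7.84°C → T = 5.16°C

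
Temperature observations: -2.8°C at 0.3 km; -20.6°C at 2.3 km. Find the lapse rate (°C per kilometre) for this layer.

8.9°C/km

Γ = −ΔT/Δz = (-2.8 − (-20.6)) / (2300 − 300) m
  = 17.8°C / 2 km = 8.9°C/km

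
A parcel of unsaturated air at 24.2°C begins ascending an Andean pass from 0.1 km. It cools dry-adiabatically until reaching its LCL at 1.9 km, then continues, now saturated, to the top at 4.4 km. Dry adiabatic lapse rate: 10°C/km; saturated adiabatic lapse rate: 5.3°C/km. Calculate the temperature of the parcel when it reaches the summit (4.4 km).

100 → 1900 m (dry, 10°C/km): ΔT = -10 × 1.8 = -18°C → T = 6.2°C
1900 → 4400 m (saturated, 5.3°C/km): ΔT = -5.3 × 2.5 = -13.25°C → T = -7.05°C

-7.05°C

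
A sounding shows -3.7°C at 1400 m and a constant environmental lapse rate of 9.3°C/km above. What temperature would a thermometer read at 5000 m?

-37.18°C

1400–5000 m, environmental: Δz = 3.6 km ⇒ ΔT = -33.48°C; T = -37.18°C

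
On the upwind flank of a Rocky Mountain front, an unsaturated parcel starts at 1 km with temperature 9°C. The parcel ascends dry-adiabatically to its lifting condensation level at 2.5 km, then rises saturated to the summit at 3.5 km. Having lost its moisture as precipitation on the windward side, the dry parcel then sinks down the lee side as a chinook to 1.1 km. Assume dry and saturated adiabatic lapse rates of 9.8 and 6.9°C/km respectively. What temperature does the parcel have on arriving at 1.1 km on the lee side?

From 1000 m to 2500 m (dry): cools by 9.8 × 1.5 = 14.7°C, giving -5.7°C.
From 2500 m to 3500 m (saturated): cools by 6.9 × 1 = 6.9°C, giving -12.6°C.
From 3500 m to 1100 m (dry descent): warms by 9.8 × 2.4 = 23.52°C, giving 10.92°C.

10.92°C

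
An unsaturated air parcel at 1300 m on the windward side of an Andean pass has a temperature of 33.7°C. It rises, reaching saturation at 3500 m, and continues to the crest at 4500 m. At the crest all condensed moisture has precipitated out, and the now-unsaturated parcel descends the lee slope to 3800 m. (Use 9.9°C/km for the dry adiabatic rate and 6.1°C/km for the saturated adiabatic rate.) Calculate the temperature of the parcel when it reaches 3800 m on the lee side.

12.75°C

1300–3500 m, dry: Δz = 2.2 km ⇒ ΔT = -21.78°C; T = 11.92°C
3500–4500 m, saturated: Δz = 1 km ⇒ ΔT = -6.1°C; T = 5.82°C
4500–3800 m, dry descent: Δz = 0.7 km ⇒ ΔT = +6.93°C; T = 12.75°C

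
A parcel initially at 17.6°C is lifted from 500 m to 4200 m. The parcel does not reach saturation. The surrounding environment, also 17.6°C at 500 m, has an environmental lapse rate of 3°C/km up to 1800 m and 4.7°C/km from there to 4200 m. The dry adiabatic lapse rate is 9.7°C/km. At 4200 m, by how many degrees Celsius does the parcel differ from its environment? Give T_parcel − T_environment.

-20.71°C (parcel cooler than environment)

Parcel:
  Dry to 4200 m: -9.7 × 3.7 km = -35.89°C, so T = -18.29°C.
Environment:
  Environment, lower layer to 1800 m: -3 × 1.3 km = -3.9°C, so T = 13.7°C.
  Environment, upper layer to 4200 m: -4.7 × 2.4 km = -11.28°C, so T = 2.42°C.
T_parcel − T_env = -18.29 − 2.42 = -20.71°C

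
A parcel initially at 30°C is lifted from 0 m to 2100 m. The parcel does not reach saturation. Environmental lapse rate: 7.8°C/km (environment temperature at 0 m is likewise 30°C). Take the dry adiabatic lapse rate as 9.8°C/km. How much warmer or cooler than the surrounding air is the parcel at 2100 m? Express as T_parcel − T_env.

Parcel:
  0 → 2100 m (dry, 9.8°C/km): ΔT = -9.8 × 2.1 = -20.58°C → T = 9.42°C
Environment:
  0 → 2100 m (environment, 7.8°C/km): ΔT = -7.8 × 2.1 = -16.38°C → T = 13.62°C
T_parcel − T_env = 9.42 − 13.62 = -4.2°C

-4.2°C (parcel cooler than environment)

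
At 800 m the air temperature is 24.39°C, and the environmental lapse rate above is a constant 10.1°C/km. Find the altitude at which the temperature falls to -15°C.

Height above start = (24.39 − (-15)) / 10.1 = 3.9 km
Altitude = 800 m + 3900 m = 4700 m

4700 m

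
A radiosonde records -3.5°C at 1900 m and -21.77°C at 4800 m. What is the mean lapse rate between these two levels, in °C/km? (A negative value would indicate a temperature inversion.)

6.3°C/km

Γ = −ΔT/Δz = (-3.5 − (-21.77)) / (4800 − 1900) m
  = 18.27°C / 2.9 km = 6.3°C/km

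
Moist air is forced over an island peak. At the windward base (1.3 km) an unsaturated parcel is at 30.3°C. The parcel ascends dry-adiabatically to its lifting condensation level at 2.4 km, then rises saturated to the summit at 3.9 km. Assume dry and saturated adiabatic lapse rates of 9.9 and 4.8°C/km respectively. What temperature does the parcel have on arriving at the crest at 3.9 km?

1300–2400 m, dry: Δz = 1.1 km ⇒ ΔT = -10.89°C; T = 19.41°C
2400–3900 m, saturated: Δz = 1.5 km ⇒ ΔT = -7.2°C; T = 12.21°C

12.21°C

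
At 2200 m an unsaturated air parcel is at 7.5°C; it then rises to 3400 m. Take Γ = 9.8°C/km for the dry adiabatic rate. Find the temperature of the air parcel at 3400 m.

-4.26°C

From 2200 m to 3400 m (dry adiabatic): cools by 9.8 × 1.2 = 11.76°C, giving -4.26°C.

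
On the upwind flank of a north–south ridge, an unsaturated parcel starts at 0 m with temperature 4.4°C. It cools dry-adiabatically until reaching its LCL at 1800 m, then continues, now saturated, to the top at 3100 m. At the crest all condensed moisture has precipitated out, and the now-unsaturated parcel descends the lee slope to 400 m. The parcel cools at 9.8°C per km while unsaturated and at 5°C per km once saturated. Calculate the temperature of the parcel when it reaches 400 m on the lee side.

6.72°C

Dry to 1800 m: -9.8 × 1.8 km = -17.64°C, so T = -13.24°C.
Saturated to 3100 m: -5 × 1.3 km = -6.5°C, so T = -19.74°C.
Dry descent to 400 m: +9.8 × 2.7 km = +26.46°C, so T = 6.72°C.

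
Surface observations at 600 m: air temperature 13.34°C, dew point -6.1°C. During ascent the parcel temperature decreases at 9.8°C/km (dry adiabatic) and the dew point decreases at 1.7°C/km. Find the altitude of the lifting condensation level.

T and T_d converge at 9.8 − 1.7 = 8.1°C per km
Height above start = (13.34 − (-6.1)) / 8.1 = 2.4 km
LCL altitude = 600 m + 2400 m = 3000 m

3000 m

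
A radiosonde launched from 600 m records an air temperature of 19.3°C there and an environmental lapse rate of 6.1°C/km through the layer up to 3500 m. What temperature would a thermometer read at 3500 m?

1.61°C

From 600 m to 3500 m (environmental): cools by 6.1 × 2.9 = 17.69°C, giving 1.61°C.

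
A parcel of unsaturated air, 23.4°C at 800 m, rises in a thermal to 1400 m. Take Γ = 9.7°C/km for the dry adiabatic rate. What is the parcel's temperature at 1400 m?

17.58°C

Dry adiabatic to 1400 m: -9.7 × 0.6 km = -5.82°C, so T = 17.58°C.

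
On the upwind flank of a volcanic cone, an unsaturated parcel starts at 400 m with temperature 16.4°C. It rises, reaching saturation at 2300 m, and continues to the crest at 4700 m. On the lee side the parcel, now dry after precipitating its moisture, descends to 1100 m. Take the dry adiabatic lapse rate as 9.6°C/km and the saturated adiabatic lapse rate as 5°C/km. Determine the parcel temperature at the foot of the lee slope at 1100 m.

20.72°C

400 → 2300 m (dry, 9.6°C/km): ΔT = -9.6 × 1.9 = -18.24°C → T = -1.84°C
2300 → 4700 m (saturated, 5°C/km): ΔT = -5 × 2.4 = -12°C → T = -13.84°C
4700 → 1100 m (dry descent, 9.6°C/km): ΔT = +9.6 × 3.6 = +34.56°C → T = 20.72°C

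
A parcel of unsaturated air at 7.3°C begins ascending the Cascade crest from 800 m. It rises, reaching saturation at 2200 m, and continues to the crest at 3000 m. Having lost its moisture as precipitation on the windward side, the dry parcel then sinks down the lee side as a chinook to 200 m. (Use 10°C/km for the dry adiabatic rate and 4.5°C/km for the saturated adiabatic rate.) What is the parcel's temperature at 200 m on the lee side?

17.7°C

From 800 m to 2200 m (dry): cools by 10 × 1.4 = 14°C, giving -6.7°C.
From 2200 m to 3000 m (saturated): cools by 4.5 × 0.8 = 3.6°C, giving -10.3°C.
From 3000 m to 200 m (dry descent): warms by 10 × 2.8 = 28°C, giving 17.7°C.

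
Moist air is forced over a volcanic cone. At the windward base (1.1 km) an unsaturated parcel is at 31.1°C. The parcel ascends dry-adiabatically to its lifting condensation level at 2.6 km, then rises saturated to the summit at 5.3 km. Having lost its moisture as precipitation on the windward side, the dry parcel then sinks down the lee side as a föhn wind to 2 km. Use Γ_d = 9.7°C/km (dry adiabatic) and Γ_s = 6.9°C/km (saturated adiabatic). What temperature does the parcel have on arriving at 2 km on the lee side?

29.93°C

1100 → 2600 m (dry, 9.7°C/km): ΔT = -9.7 × 1.5 = -14.55°C → T = 16.55°C
2600 → 5300 m (saturated, 6.9°C/km): ΔT = -6.9 × 2.7 = -18.63°C → T = -2.08°C
5300 → 2000 m (dry descent, 9.7°C/km): ΔT = +9.7 × 3.3 = +32.01°C → T = 29.93°C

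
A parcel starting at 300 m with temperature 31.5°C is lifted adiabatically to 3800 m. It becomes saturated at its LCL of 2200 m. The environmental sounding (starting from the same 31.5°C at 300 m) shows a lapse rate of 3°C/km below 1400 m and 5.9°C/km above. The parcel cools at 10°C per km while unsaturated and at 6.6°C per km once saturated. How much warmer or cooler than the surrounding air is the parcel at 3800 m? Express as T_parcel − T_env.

-12.1°C (parcel cooler than environment)

Parcel:
  Dry to 2200 m: -10 × 1.9 km = -19°C, so T = 12.5°C.
  Saturated to 3800 m: -6.6 × 1.6 km = -10.56°C, so T = 1.94°C.
Environment:
  Environment, lower layer to 1400 m: -3 × 1.1 km = -3.3°C, so T = 28.2°C.
  Environment, upper layer to 3800 m: -5.9 × 2.4 km = -14.16°C, so T = 14.04°C.
T_parcel − T_env = 1.94 − 14.04 = -12.1°C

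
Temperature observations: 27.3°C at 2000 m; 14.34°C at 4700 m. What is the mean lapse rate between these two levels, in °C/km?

4.8°C/km

Γ = −ΔT/Δz = (27.3 − 14.34) / (4700 − 2000) m
  = 12.96°C / 2.7 km = 4.8°C/km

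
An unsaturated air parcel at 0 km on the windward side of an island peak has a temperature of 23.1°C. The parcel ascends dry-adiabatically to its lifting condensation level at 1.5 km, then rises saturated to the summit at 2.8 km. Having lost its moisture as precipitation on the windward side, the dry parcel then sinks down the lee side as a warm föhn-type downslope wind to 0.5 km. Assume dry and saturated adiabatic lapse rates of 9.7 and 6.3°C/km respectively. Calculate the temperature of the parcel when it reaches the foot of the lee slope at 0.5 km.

22.67°C

From 0 m to 1500 m (dry): cools by 9.7 × 1.5 = 14.55°C, giving 8.55°C.
From 1500 m to 2800 m (saturated): cools by 6.3 × 1.3 = 8.19°C, giving 0.36°C.
From 2800 m to 500 m (dry descent): warms by 9.7 × 2.3 = 22.31°C, giving 22.67°C.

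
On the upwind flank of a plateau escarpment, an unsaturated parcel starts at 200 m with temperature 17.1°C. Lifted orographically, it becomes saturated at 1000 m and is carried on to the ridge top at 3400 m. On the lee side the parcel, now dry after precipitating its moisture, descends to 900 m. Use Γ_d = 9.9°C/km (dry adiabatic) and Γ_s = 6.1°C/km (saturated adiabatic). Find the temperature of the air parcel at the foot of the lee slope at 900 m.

200–1000 m, dry: Δz = 0.8 km ⇒ ΔT = -7.92°C; T = 9.18°C
1000–3400 m, saturated: Δz = 2.4 km ⇒ ΔT = -14.64°C; T = -5.46°C
3400–900 m, dry descent: Δz = 2.5 km ⇒ ΔT = +24.75°C; T = 19.29°C

19.29°C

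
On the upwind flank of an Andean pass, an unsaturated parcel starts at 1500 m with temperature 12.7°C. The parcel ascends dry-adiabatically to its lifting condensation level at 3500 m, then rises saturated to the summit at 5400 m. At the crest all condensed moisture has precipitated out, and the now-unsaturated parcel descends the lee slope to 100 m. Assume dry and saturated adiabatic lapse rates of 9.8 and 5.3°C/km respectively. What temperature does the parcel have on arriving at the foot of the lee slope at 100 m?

From 1500 m to 3500 m (dry): cools by 9.8 × 2 = 19.6°C, giving -6.9°C.
From 3500 m to 5400 m (saturated): cools by 5.3 × 1.9 = 10.07°C, giving -16.97°C.
From 5400 m to 100 m (dry descent): warms by 9.8 × 5.3 = 51.94°C, giving 34.97°C.

34.97°C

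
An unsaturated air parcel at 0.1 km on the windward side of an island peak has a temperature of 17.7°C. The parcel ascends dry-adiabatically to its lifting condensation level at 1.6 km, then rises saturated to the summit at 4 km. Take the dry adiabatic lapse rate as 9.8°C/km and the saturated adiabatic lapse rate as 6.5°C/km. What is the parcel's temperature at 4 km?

-12.6°C

100 → 1600 m (dry, 9.8°C/km): ΔT = -9.8 × 1.5 = -14.7°C → T = 3°C
1600 → 4000 m (saturated, 6.5°C/km): ΔT = -6.5 × 2.4 = -15.6°C → T = -12.6°C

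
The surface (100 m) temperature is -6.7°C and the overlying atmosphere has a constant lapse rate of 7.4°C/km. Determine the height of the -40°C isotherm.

Height above start = (-6.7 − (-40)) / 7.4 = 4.5 km
Altitude = 100 m + 4500 m = 4600 m

4600 m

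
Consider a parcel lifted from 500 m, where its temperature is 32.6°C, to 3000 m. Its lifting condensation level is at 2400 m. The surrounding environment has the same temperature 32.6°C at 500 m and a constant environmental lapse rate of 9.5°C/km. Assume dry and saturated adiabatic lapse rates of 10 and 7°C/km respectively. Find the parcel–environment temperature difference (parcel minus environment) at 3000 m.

Parcel:
  From 500 m to 2400 m (dry): cools by 10 × 1.9 = 19°C, giving 13.6°C.
  From 2400 m to 3000 m (saturated): cools by 7 × 0.6 = 4.2°C, giving 9.4°C.
Environment:
  From 500 m to 3000 m (environment): cools by 9.5 × 2.5 = 23.75°C, giving 8.85°C.
T_parcel − T_env = 9.4 − 8.85 = +0.55°C

+0.55°C (parcel warmer than environment)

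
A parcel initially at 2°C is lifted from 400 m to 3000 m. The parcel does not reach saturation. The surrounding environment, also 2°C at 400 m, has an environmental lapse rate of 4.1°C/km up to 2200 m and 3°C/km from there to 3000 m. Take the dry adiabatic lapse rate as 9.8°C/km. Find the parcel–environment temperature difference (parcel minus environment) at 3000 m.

-15.7°C (parcel cooler than environment)

Parcel:
  From 400 m to 3000 m (dry): cools by 9.8 × 2.6 = 25.48°C, giving -23.48°C.
Environment:
  From 400 m to 2200 m (environment, lower layer): cools by 4.1 × 1.8 = 7.38°C, giving -5.38°C.
  From 2200 m to 3000 m (environment, upper layer): cools by 3 × 0.8 = 2.4°C, giving -7.78°C.
T_parcel − T_env = -23.48 − (-7.78) = -15.7°C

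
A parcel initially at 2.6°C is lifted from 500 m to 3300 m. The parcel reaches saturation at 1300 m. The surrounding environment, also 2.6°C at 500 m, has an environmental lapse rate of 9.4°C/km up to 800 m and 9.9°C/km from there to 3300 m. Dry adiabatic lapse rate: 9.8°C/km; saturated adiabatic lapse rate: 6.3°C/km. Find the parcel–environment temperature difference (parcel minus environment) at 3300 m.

Parcel:
  Dry to 1300 m: -9.8 × 0.8 km = -7.84°C, so T = -5.24°C.
  Saturated to 3300 m: -6.3 × 2 km = -12.6°C, so T = -17.84°C.
Environment:
  Environment, lower layer to 800 m: -9.4 × 0.3 km = -2.82°C, so T = -0.22°C.
  Environment, upper layer to 3300 m: -9.9 × 2.5 km = -24.75°C, so T = -24.97°C.
T_parcel − T_env = -17.84 − (-24.97) = +7.13°C

+7.13°C (parcel warmer than environment)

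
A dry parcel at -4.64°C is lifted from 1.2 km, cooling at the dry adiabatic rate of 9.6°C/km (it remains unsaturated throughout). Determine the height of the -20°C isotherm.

Height above start = (-4.64 − (-20)) / 9.6 = 1.6 km
Altitude = 1200 m + 1600 m = 2800 m

2.8 km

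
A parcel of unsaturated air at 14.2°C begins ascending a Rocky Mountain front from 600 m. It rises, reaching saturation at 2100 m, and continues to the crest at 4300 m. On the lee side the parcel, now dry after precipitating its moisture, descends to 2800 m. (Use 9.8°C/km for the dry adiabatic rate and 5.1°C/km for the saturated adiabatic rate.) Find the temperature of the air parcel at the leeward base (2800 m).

Dry to 2100 m: -9.8 × 1.5 km = -14.7°C, so T = -0.5°C.
Saturated to 4300 m: -5.1 × 2.2 km = -11.22°C, so T = -11.72°C.
Dry descent to 2800 m: +9.8 × 1.5 km = +14.7°C, so T = 2.98°C.

2.98°C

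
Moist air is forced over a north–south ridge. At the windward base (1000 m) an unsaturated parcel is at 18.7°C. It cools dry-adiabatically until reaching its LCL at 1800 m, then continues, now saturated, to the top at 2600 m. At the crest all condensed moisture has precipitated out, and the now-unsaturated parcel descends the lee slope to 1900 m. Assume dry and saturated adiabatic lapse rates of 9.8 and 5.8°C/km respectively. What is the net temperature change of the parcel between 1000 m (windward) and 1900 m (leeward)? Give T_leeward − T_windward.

Dry to 1800 m: -9.8 × 0.8 km = -7.84°C, so T = 10.86°C.
Saturated to 2600 m: -5.8 × 0.8 km = -4.64°C, so T = 6.22°C.
Dry descent to 1900 m: +9.8 × 0.7 km = +6.86°C, so T = 13.08°C.
Net change vs windward start: 13.08 − 18.7 = -5.62°C

-5.62°C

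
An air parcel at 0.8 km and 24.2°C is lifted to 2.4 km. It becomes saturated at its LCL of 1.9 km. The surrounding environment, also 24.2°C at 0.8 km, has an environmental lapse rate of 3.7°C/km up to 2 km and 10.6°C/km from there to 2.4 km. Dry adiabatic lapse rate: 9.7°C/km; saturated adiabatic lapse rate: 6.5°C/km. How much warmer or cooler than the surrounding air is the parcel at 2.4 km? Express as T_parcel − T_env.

-5.24°C (parcel cooler than environment)

Parcel:
  Dry to 1900 m: -9.7 × 1.1 km = -10.67°C, so T = 13.53°C.
  Saturated to 2400 m: -6.5 × 0.5 km = -3.25°C, so T = 10.28°C.
Environment:
  Environment, lower layer to 2000 m: -3.7 × 1.2 km = -4.44°C, so T = 19.76°C.
  Environment, upper layer to 2400 m: -10.6 × 0.4 km = -4.24°C, so T = 15.52°C.
T_parcel − T_env = 10.28 − 15.52 = -5.24°C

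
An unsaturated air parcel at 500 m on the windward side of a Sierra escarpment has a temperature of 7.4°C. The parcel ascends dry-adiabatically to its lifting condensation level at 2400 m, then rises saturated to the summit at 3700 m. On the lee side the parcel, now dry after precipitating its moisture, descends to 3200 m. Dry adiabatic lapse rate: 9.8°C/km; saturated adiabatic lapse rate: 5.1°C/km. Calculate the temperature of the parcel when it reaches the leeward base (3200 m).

-12.95°C

Dry to 2400 m: -9.8 × 1.9 km = -18.62°C, so T = -11.22°C.
Saturated to 3700 m: -5.1 × 1.3 km = -6.63°C, so T = -17.85°C.
Dry descent to 3200 m: +9.8 × 0.5 km = +4.9°C, so T = -12.95°C.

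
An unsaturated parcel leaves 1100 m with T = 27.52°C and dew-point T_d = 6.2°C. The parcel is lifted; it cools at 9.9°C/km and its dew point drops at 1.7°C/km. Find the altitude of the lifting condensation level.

T and T_d converge at 9.9 − 1.7 = 8.2°C per km
Height above start = (27.52 − 6.2) / 8.2 = 2.6 km
LCL altitude = 1100 m + 2600 m = 3700 m

3700 m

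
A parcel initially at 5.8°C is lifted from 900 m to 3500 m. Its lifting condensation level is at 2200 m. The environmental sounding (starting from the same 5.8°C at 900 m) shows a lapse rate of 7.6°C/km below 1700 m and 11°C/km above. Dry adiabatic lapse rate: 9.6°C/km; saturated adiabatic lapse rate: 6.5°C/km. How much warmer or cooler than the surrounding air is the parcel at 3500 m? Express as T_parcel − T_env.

+4.95°C (parcel warmer than environment)

Parcel:
  900 → 2200 m (dry, 9.6°C/km): ΔT = -9.6 × 1.3 = -12.48°C → T = -6.68°C
  2200 → 3500 m (saturated, 6.5°C/km): ΔT = -6.5 × 1.3 = -8.45°C → T = -15.13°C
Environment:
  900 → 1700 m (environment, lower layer, 7.6°C/km): ΔT = -7.6 × 0.8 = -6.08°C → T = -0.28°C
  1700 → 3500 m (environment, upper layer, 11°C/km): ΔT = -11 × 1.8 = -19.8°C → T = -20.08°C
T_parcel − T_env = -15.13 − (-20.08) = +4.95°C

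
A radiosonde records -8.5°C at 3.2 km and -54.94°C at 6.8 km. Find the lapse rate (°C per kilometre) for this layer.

12.9°C/km

Γ = −ΔT/Δz = (-8.5 − (-54.94)) / (6800 − 3200) m
  = 46.44°C / 3.6 km = 12.9°C/km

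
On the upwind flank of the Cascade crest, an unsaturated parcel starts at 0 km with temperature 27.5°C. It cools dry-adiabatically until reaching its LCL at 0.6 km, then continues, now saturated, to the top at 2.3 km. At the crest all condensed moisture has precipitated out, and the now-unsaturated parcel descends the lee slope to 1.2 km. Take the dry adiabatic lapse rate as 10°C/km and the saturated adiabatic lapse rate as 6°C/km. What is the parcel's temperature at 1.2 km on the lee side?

0 → 600 m (dry, 10°C/km): ΔT = -10 × 0.6 = -6°C → T = 21.5°C
600 → 2300 m (saturated, 6°C/km): ΔT = -6 × 1.7 = -10.2°C → T = 11.3°C
2300 → 1200 m (dry descent, 10°C/km): ΔT = +10 × 1.1 = +11°C → T = 22.3°C

22.3°C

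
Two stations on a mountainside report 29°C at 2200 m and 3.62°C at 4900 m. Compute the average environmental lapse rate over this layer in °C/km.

Γ = −ΔT/Δz = (29 − 3.62) / (4900 − 2200) m
  = 25.38°C / 2.7 km = 9.4°C/km

9.4°C/km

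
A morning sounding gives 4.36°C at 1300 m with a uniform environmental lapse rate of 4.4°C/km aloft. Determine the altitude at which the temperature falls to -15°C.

5700 m

Height above start = (4.36 − (-15)) / 4.4 = 4.4 km
Altitude = 1300 m + 4400 m = 5700 m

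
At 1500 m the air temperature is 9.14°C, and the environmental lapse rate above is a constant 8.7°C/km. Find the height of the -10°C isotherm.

Height above start = (9.14 − (-10)) / 8.7 = 2.2 km
Altitude = 1500 m + 2200 m = 3700 m

3700 m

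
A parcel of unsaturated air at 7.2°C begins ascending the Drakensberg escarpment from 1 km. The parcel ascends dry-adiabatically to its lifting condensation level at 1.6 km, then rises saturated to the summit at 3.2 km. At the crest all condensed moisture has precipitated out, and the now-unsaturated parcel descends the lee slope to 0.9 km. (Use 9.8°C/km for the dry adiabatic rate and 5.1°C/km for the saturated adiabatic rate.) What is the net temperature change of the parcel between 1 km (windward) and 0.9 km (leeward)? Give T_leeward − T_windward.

1000 → 1600 m (dry, 9.8°C/km): ΔT = -9.8 × 0.6 = -5.88°C → T = 1.32°C
1600 → 3200 m (saturated, 5.1°C/km): ΔT = -5.1 × 1.6 = -8.16°C → T = -6.84°C
3200 → 900 m (dry descent, 9.8°C/km): ΔT = +9.8 × 2.3 = +22.54°C → T = 15.7°C
Net change vs windward start: 15.7 − 7.2 = +8.5°C

+8.5°C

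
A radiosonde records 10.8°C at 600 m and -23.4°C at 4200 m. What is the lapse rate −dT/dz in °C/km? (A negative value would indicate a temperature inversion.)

9.5°C/km

Γ = −ΔT/Δz = (10.8 − (-23.4)) / (4200 − 600) m
  = 34.2°C / 3.6 km = 9.5°C/km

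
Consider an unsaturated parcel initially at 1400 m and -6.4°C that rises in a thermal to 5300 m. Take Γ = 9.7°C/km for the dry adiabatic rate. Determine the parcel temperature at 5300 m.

Dry adiabatic to 5300 m: -9.7 × 3.9 km = -37.83°C, so T = -44.23°C.

-44.23°C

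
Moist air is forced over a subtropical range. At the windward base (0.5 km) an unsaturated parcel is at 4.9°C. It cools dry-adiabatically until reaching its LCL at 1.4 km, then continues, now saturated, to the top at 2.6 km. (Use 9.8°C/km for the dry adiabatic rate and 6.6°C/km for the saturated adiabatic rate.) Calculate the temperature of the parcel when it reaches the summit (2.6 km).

From 500 m to 1400 m (dry): cools by 9.8 × 0.9 = 8.82°C, giving -3.92°C.
From 1400 m to 2600 m (saturated): cools by 6.6 × 1.2 = 7.92°C, giving -11.84°C.

-11.84°C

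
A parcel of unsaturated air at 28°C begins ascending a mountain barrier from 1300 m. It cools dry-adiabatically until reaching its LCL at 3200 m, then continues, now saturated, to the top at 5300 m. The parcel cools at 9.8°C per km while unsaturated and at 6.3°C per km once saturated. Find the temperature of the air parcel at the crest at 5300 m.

-3.85°C

From 1300 m to 3200 m (dry): cools by 9.8 × 1.9 = 18.62°C, giving 9.38°C.
From 3200 m to 5300 m (saturated): cools by 6.3 × 2.1 = 13.23°C, giving -3.85°C.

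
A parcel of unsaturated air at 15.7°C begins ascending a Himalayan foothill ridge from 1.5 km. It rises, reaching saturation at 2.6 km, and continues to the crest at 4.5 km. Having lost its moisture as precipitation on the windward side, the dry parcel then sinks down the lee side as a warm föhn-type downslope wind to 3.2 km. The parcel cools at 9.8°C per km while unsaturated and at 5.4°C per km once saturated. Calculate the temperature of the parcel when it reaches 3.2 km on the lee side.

1500 → 2600 m (dry, 9.8°C/km): ΔT = -9.8 × 1.1 = -10.78°C → T = 4.92°C
2600 → 4500 m (saturated, 5.4°C/km): ΔT = -5.4 × 1.9 = -10.26°C → T = -5.34°C
4500 → 3200 m (dry descent, 9.8°C/km): ΔT = +9.8 × 1.3 = +12.74°C → T = 7.4°C

7.4°C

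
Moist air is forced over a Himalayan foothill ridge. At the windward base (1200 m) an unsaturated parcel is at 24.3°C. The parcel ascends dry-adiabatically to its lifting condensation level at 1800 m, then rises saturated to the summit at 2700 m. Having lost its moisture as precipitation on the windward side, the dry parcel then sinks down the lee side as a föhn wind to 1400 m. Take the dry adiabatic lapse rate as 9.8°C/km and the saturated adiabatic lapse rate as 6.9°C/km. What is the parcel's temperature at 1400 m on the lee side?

24.95°C

1200–1800 m, dry: Δz = 0.6 km ⇒ ΔT = -5.88°C; T = 18.42°C
1800–2700 m, saturated: Δz = 0.9 km ⇒ ΔT = -6.21°C; T = 12.21°C
2700–1400 m, dry descent: Δz = 1.3 km ⇒ ΔT = +12.74°C; T = 24.95°C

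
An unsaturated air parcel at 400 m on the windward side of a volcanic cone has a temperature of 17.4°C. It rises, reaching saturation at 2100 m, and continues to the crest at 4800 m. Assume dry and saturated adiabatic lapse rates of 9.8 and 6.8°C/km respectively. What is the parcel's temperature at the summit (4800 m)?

-17.62°C

400–2100 m, dry: Δz = 1.7 km ⇒ ΔT = -16.66°C; T = 0.74°C
2100–4800 m, saturated: Δz = 2.7 km ⇒ ΔT = -18.36°C; T = -17.62°C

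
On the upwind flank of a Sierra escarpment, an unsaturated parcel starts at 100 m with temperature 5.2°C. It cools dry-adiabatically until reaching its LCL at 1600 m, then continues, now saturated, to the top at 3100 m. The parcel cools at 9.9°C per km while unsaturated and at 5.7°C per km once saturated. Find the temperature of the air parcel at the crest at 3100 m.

-18.2°C

Dry to 1600 m: -9.9 × 1.5 km = -14.85°C, so T = -9.65°C.
Saturated to 3100 m: -5.7 × 1.5 km = -8.55°C, so T = -18.2°C.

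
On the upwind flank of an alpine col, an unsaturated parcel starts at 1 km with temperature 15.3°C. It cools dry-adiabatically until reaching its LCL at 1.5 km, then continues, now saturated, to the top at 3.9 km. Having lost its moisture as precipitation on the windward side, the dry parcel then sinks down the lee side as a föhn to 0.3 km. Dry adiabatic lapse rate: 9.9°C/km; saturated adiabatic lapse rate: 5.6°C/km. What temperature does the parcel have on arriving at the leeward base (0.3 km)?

From 1000 m to 1500 m (dry): cools by 9.9 × 0.5 = 4.95°C, giving 10.35°C.
From 1500 m to 3900 m (saturated): cools by 5.6 × 2.4 = 13.44°C, giving -3.09°C.
From 3900 m to 300 m (dry descent): warms by 9.9 × 3.6 = 35.64°C, giving 32.55°C.

32.55°C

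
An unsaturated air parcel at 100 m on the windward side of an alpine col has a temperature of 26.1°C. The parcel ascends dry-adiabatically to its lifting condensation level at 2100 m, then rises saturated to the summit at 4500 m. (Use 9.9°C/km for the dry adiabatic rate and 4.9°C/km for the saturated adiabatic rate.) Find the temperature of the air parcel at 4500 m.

-5.46°C

Dry to 2100 m: -9.9 × 2 km = -19.8°C, so T = 6.3°C.
Saturated to 4500 m: -4.9 × 2.4 km = -11.76°C, so T = -5.46°C.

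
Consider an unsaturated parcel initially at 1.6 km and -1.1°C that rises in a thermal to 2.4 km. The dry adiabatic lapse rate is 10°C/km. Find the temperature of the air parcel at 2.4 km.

-9.1°C

1600 → 2400 m (dry adiabatic, 10°C/km): ΔT = -10 × 0.8 = -8°C → T = -9.1°C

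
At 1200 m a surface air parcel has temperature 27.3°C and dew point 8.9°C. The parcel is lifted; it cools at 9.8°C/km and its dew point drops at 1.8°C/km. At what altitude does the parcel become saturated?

3500 m

T and T_d converge at 9.8 − 1.8 = 8°C per km
Height above start = (27.3 − 8.9) / 8 = 2.3 km
LCL altitude = 1200 m + 2300 m = 3500 m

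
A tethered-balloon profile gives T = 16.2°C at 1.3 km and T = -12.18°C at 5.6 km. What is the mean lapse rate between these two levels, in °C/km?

Γ = −ΔT/Δz = (16.2 − (-12.18)) / (5600 − 1300) m
  = 28.38°C / 4.3 km = 6.6°C/km

6.6°C/km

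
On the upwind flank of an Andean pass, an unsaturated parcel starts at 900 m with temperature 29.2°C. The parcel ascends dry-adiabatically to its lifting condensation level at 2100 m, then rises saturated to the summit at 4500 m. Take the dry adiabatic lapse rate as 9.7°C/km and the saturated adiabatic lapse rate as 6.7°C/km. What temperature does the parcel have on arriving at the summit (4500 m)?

Dry to 2100 m: -9.7 × 1.2 km = -11.64°C, so T = 17.56°C.
Saturated to 4500 m: -6.7 × 2.4 km = -16.08°C, so T = 1.48°C.

1.48°C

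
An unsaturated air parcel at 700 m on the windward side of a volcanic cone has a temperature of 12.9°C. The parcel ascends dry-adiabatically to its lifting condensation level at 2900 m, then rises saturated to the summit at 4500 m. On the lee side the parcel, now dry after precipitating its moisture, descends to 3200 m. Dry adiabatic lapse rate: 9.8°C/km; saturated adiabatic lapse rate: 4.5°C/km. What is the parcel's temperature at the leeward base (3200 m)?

-3.12°C

700–2900 m, dry: Δz = 2.2 km ⇒ ΔT = -21.56°C; T = -8.66°C
2900–4500 m, saturated: Δz = 1.6 km ⇒ ΔT = -7.2°C; T = -15.86°C
4500–3200 m, dry descent: Δz = 1.3 km ⇒ ΔT = +12.74°C; T = -3.12°C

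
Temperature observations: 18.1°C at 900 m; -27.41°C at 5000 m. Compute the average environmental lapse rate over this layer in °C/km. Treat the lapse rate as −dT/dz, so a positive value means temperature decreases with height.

11.1°C/km

Γ = −ΔT/Δz = (18.1 − (-27.41)) / (5000 − 900) m
  = 45.51°C / 4.1 km = 11.1°C/km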